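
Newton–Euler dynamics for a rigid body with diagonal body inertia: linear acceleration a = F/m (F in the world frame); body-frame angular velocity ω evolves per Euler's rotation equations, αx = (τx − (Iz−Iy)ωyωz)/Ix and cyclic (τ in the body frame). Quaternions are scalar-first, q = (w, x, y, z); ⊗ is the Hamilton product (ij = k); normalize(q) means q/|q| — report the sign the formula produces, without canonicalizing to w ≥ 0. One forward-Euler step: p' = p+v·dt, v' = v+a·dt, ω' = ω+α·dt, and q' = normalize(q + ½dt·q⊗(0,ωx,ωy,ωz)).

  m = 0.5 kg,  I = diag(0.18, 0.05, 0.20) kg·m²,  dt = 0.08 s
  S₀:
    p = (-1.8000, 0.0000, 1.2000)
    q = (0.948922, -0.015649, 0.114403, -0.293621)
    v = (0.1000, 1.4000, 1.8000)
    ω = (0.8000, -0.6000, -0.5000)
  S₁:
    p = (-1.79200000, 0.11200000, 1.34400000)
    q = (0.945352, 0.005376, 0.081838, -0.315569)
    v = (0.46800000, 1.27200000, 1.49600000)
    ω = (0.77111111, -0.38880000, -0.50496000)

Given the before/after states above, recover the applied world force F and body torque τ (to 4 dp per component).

F = (2.3000, -0.8000, -1.9000)
τ = (-0.0200, 0.1400, 0.0500)

Δω = ω₁−ω₀ = (-0.02888889, 0.21120000, -0.00496000)
applied torque τ = (-0.0200, 0.1400, 0.0500)
Δv = v₁−v₀ = (0.36800000, -0.12800000, -0.30400000)
applied force F = (2.3000, -0.8000, -1.9000)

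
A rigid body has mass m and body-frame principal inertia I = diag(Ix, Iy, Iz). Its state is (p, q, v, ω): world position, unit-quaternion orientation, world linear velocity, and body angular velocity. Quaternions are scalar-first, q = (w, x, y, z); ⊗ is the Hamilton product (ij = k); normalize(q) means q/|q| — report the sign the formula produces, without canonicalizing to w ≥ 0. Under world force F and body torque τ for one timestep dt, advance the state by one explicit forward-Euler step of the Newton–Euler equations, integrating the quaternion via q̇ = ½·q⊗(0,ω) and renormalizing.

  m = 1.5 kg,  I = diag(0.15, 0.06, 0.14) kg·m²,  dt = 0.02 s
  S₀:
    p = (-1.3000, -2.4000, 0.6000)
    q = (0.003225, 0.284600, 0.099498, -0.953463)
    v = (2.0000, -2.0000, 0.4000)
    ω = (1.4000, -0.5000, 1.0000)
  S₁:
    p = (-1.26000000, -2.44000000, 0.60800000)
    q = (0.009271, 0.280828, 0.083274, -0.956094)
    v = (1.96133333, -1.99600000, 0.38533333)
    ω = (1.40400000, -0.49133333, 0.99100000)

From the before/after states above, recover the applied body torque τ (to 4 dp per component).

Δω = ω₁−ω₀ = (0.00400000, 0.00866667, -0.00900000)
gyro term ω₀×Iω₀ = (-0.0400, 0.0140, 0.0630)
applied torque τ = (-0.0100, 0.0400, 0.0000)

τ = (-0.0100, 0.0400, 0.0000)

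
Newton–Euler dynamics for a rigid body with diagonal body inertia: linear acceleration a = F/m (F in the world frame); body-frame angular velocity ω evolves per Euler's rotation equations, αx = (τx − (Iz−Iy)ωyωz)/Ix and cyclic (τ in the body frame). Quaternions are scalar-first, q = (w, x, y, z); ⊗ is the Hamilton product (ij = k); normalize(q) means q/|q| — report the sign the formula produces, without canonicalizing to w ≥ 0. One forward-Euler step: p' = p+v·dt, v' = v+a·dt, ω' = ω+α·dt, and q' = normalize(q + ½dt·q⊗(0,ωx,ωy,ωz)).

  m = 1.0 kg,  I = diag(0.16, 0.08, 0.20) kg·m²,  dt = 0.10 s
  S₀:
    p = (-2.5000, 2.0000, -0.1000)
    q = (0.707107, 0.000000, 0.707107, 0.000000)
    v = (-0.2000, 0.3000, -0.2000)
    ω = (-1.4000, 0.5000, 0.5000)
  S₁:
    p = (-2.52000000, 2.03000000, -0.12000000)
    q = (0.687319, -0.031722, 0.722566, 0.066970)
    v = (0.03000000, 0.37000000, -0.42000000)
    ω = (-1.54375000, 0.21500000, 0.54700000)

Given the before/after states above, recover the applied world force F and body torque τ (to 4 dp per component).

F = (2.3000, 0.7000, -2.2000)
τ = (-0.2000, -0.2000, 0.1500)

Δω = ω₁−ω₀ = (-0.14375000, -0.28500000, 0.04700000)
ω₀×(Iω₀) = (0.0300, 0.0280, 0.0560)
applied torque τ = (-0.2000, -0.2000, 0.1500)
Δv = v₁−v₀ = (0.23000000, 0.07000000, -0.22000000)
F = m·Δv/dt = (2.3000, 0.7000, -2.2000)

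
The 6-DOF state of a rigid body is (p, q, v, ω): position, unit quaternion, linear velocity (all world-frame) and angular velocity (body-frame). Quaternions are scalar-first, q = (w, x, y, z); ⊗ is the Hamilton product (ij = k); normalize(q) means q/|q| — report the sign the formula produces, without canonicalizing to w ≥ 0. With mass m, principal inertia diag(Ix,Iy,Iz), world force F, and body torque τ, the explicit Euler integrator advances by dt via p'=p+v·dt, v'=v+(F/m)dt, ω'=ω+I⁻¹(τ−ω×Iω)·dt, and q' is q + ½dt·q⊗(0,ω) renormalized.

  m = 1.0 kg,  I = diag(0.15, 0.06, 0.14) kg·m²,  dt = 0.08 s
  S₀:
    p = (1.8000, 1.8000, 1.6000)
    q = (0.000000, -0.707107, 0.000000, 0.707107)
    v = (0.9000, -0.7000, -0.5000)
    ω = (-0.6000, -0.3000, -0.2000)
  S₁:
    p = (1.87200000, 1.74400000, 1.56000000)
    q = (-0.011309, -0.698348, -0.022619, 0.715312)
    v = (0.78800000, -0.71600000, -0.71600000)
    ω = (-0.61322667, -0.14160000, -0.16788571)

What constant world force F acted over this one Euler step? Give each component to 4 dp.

v₁ − v₀ = (-0.11200000, -0.01600000, -0.21600000)
m·(v₁−v₀)/dt = (-1.4000, -0.2000, -2.7000)

F = (-1.4000, -0.2000, -2.7000)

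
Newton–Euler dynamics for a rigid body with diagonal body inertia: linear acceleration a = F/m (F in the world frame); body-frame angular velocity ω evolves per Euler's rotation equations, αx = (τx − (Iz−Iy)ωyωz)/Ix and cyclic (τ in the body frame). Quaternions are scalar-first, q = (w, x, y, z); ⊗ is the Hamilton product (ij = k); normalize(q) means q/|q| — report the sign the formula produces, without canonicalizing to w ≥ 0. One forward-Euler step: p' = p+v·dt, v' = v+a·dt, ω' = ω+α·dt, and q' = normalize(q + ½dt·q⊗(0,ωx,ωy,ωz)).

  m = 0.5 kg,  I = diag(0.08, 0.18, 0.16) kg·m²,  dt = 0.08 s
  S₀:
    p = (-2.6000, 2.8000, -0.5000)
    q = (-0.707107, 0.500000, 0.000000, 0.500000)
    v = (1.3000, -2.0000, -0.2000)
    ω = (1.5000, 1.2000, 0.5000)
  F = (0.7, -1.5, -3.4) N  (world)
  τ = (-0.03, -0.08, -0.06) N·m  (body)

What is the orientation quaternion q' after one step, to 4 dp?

q' = (-0.7448, 0.4322, -0.0139, 0.5083)

q⊗(0,ω) = (-1.0000000, -1.6606605, -0.3485284, 0.2464465)
q' = normalize(q + ½dt·q⊗(0,ω)) = (-0.7448, 0.4322, -0.0139, 0.5083)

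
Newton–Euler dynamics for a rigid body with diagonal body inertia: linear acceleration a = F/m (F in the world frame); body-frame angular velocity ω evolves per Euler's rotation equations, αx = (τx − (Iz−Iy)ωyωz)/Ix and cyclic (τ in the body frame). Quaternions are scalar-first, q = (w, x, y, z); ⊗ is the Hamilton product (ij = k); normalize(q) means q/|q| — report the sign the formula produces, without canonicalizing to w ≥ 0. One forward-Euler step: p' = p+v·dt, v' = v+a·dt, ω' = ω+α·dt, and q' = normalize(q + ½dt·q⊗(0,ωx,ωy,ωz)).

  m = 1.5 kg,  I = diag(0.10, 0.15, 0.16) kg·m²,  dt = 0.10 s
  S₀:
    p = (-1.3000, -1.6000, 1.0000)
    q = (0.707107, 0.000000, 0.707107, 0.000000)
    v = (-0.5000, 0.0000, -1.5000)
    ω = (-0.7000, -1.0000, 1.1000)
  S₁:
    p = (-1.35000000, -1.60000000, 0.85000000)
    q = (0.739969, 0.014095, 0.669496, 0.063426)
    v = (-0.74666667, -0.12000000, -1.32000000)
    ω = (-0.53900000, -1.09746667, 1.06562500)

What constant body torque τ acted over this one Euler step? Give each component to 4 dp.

τ = (0.1500, -0.1000, -0.0200)

rate change Δω = (0.16100000, -0.09746667, -0.03437500)
precession coupling = (-0.0110, 0.0462, 0.0350)
I·α + gyro = (0.1500, -0.1000, -0.0200)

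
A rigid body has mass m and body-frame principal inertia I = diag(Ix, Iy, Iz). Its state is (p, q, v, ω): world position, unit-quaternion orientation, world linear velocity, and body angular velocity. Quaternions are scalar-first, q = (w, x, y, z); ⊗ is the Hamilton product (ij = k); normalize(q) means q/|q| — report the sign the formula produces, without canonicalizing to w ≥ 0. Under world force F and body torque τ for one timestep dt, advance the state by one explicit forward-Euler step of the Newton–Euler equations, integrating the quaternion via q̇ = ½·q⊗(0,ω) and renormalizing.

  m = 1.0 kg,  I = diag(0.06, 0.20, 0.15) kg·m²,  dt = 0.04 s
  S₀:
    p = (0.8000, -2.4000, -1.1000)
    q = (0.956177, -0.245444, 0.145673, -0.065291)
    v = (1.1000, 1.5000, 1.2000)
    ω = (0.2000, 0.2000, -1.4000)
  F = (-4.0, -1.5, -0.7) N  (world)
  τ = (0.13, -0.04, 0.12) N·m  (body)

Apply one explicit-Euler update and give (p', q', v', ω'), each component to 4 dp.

precession coupling ω×(Iω) = (0.0140, 0.0252, 0.0056)
α = I⁻¹(τ − ω×Iω) = (1.9333, -0.3260, 0.7627)
ω + α·dt = (0.2773, 0.1870, -1.3695)
Hamilton product q⊗(0,ω) = (-0.0714532, 0.0003514, -0.1654444, -1.4168712)
updated quaternion q' = (0.9544, -0.2453, 0.1423, -0.0936)
p' = p + v·dt = (0.8440, -2.3400, -1.0520)
v + (F/m)dt = (0.9400, 1.4400, 1.1720)

p' = (0.8440, -2.3400, -1.0520)
q' = (0.9544, -0.2453, 0.1423, -0.0936)
v' = (0.9400, 1.4400, 1.1720)
ω' = (0.2773, 0.1870, -1.3695)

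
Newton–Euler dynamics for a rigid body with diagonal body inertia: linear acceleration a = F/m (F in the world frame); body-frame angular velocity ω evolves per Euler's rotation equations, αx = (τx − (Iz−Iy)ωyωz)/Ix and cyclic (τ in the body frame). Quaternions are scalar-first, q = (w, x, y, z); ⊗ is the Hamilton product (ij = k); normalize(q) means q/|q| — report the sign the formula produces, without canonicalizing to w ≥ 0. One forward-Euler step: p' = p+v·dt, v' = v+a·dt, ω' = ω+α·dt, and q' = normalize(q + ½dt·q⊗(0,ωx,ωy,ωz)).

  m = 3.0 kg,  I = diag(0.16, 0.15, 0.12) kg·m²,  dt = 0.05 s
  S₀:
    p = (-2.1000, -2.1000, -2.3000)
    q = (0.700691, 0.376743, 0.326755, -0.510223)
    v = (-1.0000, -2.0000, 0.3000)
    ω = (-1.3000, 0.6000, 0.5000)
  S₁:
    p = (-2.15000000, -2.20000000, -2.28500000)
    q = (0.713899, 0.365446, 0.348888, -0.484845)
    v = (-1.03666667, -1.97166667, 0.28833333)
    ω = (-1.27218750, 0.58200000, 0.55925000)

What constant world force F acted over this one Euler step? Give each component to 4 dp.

v₁ − v₀ = (-0.03666667, 0.02833333, -0.01166667)
applied force F = (-2.2000, 1.7000, -0.7000)

F = (-2.2000, 1.7000, -0.7000)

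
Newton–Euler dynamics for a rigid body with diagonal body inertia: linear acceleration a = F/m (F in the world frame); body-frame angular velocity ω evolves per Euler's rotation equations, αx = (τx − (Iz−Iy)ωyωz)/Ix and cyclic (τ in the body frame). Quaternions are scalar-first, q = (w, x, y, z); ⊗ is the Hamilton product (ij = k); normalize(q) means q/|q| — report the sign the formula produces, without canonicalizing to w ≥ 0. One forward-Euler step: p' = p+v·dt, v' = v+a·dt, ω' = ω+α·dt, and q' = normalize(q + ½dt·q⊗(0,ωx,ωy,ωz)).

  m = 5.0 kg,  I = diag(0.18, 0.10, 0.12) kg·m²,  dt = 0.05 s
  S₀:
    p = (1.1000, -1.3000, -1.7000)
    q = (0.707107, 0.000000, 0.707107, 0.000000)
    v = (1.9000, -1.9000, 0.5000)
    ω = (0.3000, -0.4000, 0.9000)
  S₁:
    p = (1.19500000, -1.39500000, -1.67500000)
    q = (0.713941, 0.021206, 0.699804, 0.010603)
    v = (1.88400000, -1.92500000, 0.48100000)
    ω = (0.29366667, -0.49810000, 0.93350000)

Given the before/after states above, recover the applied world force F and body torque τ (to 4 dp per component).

Δω = ω₁−ω₀ = (-0.00633333, -0.09810000, 0.03350000)
applied torque τ = (-0.0300, -0.1800, 0.0900)
velocity change Δv = (-0.01600000, -0.02500000, -0.01900000)
m·(v₁−v₀)/dt = (-1.6000, -2.5000, -1.9000)

F = (-1.6000, -2.5000, -1.9000)
τ = (-0.0300, -0.1800, 0.0900)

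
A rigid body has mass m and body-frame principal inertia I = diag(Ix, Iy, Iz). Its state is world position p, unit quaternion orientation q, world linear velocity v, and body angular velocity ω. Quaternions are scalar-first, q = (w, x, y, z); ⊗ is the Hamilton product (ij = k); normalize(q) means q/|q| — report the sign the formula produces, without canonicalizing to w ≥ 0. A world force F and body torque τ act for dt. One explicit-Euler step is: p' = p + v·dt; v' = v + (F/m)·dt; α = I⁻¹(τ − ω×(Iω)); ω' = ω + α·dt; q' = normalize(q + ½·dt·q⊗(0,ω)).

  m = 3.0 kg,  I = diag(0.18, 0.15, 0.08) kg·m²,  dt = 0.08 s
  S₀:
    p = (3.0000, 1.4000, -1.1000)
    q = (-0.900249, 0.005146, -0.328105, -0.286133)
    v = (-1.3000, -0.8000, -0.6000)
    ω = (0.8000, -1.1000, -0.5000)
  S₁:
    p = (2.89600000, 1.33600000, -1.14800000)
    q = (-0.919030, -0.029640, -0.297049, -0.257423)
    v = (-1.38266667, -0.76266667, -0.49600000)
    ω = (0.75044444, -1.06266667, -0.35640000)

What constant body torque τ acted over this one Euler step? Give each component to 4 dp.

Δω = ω₁−ω₀ = (-0.04955556, 0.03733333, 0.14360000)
applied torque τ = (-0.1500, 0.0300, 0.1700)

τ = (-0.1500, 0.0300, 0.1700)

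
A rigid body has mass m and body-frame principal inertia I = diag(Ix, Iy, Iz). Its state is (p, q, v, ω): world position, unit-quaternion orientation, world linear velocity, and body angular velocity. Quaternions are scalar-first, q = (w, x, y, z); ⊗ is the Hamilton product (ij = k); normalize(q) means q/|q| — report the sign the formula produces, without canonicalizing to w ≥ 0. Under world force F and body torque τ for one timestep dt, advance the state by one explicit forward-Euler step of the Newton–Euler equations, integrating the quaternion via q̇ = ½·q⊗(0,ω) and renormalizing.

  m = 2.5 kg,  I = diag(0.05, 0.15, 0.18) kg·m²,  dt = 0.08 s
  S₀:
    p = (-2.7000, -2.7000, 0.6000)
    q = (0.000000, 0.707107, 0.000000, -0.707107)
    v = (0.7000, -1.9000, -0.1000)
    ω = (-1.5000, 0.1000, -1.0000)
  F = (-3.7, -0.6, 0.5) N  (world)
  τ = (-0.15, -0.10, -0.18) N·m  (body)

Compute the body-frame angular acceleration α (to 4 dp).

gyro term ω×Iω = (-0.0030, -0.1950, -0.0150)
α = I⁻¹(τ − ω×Iω) = (-2.9400, 0.6333, -0.9167)

α = (-2.9400, 0.6333, -0.9167)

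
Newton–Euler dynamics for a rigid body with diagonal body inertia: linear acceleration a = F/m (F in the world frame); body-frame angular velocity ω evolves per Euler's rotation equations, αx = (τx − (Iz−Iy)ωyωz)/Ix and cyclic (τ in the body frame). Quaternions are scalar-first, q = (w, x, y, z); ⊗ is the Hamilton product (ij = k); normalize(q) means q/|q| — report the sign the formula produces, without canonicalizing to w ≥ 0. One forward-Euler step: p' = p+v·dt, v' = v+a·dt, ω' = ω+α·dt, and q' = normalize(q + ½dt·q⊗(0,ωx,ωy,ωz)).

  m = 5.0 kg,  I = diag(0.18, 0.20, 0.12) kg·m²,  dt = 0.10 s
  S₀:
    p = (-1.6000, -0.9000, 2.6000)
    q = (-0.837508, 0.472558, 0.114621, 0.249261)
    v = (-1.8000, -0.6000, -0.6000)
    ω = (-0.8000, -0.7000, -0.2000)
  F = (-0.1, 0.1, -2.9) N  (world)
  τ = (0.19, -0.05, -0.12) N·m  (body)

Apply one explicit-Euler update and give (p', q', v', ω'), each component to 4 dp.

α = I⁻¹(τ − ω×Iω) = (1.1178, -0.2980, -1.0933)
ω + α·dt = (-0.6882, -0.7298, -0.3093)
2q̇ = q⊗(0,ω) = (0.5081333, 0.8215649, 0.4813584, -0.0715922)
q' = normalize(q + ½dt·q⊗(0,ω)) = (-0.8109, 0.5129, 0.1385, 0.2453)
linear accel F/m = (-0.0200, 0.0200, -0.5800)
p' = p + v·dt = (-1.7800, -0.9600, 2.5400)
v' = v + a·dt = (-1.8020, -0.5980, -0.6580)

p' = (-1.7800, -0.9600, 2.5400)
q' = (-0.8109, 0.5129, 0.1385, 0.2453)
v' = (-1.8020, -0.5980, -0.6580)
ω' = (-0.6882, -0.7298, -0.3093)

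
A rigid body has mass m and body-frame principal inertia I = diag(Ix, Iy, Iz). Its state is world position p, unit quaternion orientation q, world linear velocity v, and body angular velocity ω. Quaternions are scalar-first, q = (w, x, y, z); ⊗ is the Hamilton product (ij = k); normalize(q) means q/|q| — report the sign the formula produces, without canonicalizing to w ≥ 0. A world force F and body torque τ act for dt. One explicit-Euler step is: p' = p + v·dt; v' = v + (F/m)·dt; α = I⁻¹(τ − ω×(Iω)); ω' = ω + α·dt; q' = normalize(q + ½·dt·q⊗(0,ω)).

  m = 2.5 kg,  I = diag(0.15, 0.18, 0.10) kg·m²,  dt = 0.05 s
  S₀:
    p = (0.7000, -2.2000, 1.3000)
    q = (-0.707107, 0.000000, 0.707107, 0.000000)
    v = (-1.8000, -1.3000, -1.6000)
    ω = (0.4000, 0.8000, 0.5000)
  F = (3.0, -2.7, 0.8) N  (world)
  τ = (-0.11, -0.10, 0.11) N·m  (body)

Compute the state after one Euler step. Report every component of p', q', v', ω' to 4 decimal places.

a = (1.2000, -1.0800, 0.3200)
new position p' = (0.6100, -2.2650, 1.2200)
v + (F/m)dt = (-1.7400, -1.3540, -1.5840)
ω×(Iω) gyroscopic = (-0.0320, 0.0100, 0.0096)
α = I⁻¹(τ − ω×Iω) = (-0.5200, -0.6111, 1.0040)
ω' = ω + α·dt = (0.3740, 0.7694, 0.5502)
Hamilton product q⊗(0,ω) = (-0.5656856, 0.0707107, -0.5656856, -0.6363963)
q' = normalize(q + ½dt·q⊗(0,ω)) = (-0.7210, 0.0018, 0.6927, -0.0159)

p' = (0.6100, -2.2650, 1.2200)
q' = (-0.7210, 0.0018, 0.6927, -0.0159)
v' = (-1.7400, -1.3540, -1.5840)
ω' = (0.3740, 0.7694, 0.5502)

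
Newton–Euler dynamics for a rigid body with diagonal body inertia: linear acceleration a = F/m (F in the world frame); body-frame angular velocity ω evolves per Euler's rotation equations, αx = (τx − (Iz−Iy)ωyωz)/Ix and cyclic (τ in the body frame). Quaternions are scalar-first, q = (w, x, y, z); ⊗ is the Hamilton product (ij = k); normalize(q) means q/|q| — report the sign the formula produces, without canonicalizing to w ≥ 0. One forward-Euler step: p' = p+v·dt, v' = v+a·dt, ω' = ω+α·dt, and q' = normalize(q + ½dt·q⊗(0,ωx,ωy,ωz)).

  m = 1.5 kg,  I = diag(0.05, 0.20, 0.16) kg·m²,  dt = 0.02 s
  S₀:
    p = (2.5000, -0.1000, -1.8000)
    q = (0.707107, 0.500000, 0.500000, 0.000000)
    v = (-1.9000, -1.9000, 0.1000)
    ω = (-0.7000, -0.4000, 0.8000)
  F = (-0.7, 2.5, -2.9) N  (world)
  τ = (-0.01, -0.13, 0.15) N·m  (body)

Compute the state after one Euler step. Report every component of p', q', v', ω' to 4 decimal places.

a = (-0.4667, 1.6667, -1.9333)
new position p' = (2.4620, -0.1380, -1.7980)
v' = v + a·dt = (-1.9093, -1.8667, 0.0613)
α = I⁻¹(τ − ω×Iω) = (-0.4560, -0.9580, 0.6750)
ω' = ω + α·dt = (-0.7091, -0.4192, 0.8135)
Hamilton product q⊗(0,ω) = (0.5500000, -0.0949749, -0.6828428, 0.7156856)
q' = normalize(q + ½dt·q⊗(0,ω)) = (0.7126, 0.4990, 0.4931, 0.0072)

p' = (2.4620, -0.1380, -1.7980)
q' = (0.7126, 0.4990, 0.4931, 0.0072)
v' = (-1.9093, -1.8667, 0.0613)
ω' = (-0.7091, -0.4192, 0.8135)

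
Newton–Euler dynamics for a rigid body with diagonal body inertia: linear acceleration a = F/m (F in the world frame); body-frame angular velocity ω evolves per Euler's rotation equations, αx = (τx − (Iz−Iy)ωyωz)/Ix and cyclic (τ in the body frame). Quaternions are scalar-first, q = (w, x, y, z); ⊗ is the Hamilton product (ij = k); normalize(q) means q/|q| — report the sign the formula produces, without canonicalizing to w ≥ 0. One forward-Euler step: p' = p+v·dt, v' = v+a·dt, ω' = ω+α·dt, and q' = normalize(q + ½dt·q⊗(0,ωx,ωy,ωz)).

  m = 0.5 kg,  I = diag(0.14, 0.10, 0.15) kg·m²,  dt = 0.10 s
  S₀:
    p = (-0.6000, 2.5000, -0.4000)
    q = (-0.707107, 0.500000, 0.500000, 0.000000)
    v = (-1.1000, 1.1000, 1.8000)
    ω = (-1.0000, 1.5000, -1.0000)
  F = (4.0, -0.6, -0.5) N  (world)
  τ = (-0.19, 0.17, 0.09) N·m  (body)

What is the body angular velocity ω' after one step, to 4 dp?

ω' = (-1.0821, 1.6800, -0.9800)

ω×(Iω) gyroscopic = (-0.0750, -0.0100, 0.0600)
α = I⁻¹(τ − ω×Iω) = (-0.8214, 1.8000, 0.2000)
ω' = ω + α·dt = (-1.0821, 1.6800, -0.9800)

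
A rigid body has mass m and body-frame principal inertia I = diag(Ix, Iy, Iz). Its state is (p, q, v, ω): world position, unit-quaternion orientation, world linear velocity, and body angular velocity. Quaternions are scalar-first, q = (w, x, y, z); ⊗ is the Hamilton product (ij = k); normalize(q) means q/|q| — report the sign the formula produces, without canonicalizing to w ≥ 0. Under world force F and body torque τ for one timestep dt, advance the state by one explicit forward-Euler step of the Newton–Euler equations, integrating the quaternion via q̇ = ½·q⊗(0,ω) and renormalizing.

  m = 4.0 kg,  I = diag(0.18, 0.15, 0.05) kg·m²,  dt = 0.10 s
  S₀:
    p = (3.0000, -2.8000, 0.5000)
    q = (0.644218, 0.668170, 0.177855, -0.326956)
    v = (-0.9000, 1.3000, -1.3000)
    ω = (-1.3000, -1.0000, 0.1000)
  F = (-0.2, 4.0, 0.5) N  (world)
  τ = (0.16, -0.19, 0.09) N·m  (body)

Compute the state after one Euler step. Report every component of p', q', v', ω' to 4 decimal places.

a = F/m = (-0.0500, 1.0000, 0.1250)
p' = p + v·dt = (2.9100, -2.6700, 0.3700)
v' = v + a·dt = (-0.9050, 1.4000, -1.2875)
precession coupling ω×(Iω) = (0.0100, -0.0169, -0.0390)
angular accel α = (0.8333, -1.1540, 2.5800)
ω' = ω + α·dt = (-1.2167, -1.1154, 0.3580)
Hamilton product q⊗(0,ω) = (1.0791716, -1.1466539, -0.2859922, -0.3725367)
q' = normalize(q + ½dt·q⊗(0,ω)) = (0.6958, 0.6088, 0.1630, -0.3444)

p' = (2.9100, -2.6700, 0.3700)
q' = (0.6958, 0.6088, 0.1630, -0.3444)
v' = (-0.9050, 1.4000, -1.2875)
ω' = (-1.2167, -1.1154, 0.3580)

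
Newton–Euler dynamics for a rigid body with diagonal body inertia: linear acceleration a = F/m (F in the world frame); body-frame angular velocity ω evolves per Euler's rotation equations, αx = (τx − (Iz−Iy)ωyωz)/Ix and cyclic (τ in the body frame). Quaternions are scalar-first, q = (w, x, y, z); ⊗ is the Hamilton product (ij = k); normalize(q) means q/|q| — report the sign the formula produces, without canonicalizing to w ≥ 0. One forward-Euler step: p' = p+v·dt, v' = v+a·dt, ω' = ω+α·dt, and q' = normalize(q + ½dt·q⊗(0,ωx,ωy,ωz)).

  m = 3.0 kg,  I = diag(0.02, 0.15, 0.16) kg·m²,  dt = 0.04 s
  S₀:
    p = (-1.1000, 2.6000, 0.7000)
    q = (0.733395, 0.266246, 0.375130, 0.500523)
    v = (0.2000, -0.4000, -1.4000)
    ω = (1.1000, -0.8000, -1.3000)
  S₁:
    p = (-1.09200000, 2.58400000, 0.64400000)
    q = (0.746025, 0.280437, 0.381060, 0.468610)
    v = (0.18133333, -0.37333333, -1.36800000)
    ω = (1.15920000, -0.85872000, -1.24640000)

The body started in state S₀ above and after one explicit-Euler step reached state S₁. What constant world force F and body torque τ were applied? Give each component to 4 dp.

Δv = v₁−v₀ = (-0.01866667, 0.02666667, 0.03200000)
F = m·Δv/dt = (-1.4000, 2.0000, 2.4000)
Δω = ω₁−ω₀ = (0.05920000, -0.05872000, 0.05360000)
gyro term ω₀×Iω₀ = (0.0104, 0.2002, -0.1144)
I·α + gyro = (0.0400, -0.0200, 0.1000)

F = (-1.4000, 2.0000, 2.4000)
τ = (0.0400, -0.0200, 0.1000)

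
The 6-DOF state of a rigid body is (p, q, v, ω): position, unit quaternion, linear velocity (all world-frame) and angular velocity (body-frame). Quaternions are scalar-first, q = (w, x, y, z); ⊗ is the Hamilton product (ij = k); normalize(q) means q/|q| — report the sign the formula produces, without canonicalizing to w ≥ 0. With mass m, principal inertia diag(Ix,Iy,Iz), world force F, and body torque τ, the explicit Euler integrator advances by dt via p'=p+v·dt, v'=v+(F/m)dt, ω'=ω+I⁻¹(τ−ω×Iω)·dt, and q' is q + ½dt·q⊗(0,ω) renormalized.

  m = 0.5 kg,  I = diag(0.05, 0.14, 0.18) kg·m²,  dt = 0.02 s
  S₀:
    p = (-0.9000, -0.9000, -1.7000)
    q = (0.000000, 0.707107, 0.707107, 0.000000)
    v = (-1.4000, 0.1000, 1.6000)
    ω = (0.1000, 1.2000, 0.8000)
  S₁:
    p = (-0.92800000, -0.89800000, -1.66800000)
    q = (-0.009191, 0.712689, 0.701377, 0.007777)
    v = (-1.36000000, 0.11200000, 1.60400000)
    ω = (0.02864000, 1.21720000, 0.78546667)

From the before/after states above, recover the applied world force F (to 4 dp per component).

velocity change Δv = (0.04000000, 0.01200000, 0.00400000)
m·(v₁−v₀)/dt = (1.0000, 0.3000, 0.1000)

F = (1.0000, 0.3000, 0.1000)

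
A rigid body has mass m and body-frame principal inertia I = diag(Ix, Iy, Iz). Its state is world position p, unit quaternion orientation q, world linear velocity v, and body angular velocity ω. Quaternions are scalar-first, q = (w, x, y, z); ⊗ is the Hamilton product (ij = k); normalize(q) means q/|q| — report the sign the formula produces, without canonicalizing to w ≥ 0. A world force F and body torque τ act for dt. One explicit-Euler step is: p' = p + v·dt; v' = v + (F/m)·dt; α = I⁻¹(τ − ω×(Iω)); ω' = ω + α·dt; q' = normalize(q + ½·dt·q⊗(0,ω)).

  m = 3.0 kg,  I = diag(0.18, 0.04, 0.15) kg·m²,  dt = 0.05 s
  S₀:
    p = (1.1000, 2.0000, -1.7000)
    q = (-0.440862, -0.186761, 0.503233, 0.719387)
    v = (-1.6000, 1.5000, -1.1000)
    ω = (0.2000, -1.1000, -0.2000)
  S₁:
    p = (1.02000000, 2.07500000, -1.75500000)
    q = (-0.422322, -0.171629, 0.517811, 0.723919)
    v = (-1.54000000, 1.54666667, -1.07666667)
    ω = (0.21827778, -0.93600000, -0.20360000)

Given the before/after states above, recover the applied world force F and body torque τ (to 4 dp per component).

ω₁ − ω₀ = (0.01827778, 0.16400000, -0.00360000)
gyro term ω₀×Iω₀ = (0.0242, -0.0012, 0.0308)
I·α + gyro = (0.0900, 0.1300, 0.0200)
v₁ − v₀ = (0.06000000, 0.04666667, 0.02333333)
applied force F = (3.6000, 2.8000, 1.4000)

F = (3.6000, 2.8000, 1.4000)
τ = (0.0900, 0.1300, 0.0200)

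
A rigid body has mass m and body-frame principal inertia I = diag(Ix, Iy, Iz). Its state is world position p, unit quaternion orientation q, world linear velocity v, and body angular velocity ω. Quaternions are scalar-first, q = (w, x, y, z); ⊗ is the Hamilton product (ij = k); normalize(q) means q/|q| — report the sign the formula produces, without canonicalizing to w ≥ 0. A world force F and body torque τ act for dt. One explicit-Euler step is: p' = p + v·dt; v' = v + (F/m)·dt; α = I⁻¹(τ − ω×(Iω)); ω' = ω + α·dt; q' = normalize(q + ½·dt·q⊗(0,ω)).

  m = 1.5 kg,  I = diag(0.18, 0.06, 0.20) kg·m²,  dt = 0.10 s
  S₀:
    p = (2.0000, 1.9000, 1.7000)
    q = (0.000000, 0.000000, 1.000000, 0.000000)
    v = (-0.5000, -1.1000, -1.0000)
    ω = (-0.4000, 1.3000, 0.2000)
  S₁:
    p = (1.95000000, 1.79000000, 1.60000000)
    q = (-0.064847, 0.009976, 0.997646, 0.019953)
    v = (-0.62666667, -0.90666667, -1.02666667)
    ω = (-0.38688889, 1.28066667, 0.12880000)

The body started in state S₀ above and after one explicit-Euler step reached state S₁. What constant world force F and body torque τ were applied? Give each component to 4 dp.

v₁ − v₀ = (-0.12666667, 0.19333333, -0.02666667)
F = m·Δv/dt = (-1.9000, 2.9000, -0.4000)
ω₁ − ω₀ = (0.01311111, -0.01933333, -0.07120000)
ω₀×(Iω₀) = (0.0364, 0.0016, 0.0624)
τ = I·(Δω/dt) + ω₀×(Iω₀) = (0.0600, -0.0100, -0.0800)

F = (-1.9000, 2.9000, -0.4000)
τ = (0.0600, -0.0100, -0.0800)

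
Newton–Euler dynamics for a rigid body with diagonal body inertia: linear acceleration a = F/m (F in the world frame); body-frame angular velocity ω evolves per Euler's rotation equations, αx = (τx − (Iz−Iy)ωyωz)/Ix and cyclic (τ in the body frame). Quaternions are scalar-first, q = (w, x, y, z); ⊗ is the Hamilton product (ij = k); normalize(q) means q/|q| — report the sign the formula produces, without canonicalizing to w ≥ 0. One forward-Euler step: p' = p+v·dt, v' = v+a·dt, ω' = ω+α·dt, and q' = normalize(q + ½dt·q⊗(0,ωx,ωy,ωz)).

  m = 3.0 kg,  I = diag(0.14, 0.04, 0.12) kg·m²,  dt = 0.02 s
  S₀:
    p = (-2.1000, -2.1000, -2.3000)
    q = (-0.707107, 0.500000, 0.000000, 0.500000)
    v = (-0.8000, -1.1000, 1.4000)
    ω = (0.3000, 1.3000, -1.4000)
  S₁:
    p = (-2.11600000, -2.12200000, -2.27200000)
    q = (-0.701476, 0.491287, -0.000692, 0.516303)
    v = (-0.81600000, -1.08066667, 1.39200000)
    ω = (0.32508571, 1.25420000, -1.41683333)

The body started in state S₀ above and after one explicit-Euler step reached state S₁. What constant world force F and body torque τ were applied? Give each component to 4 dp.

Δv = v₁−v₀ = (-0.01600000, 0.01933333, -0.00800000)
applied force F = (-2.4000, 2.9000, -1.2000)
ω₁ − ω₀ = (0.02508571, -0.04580000, -0.01683333)
applied torque τ = (0.0300, -0.1000, -0.1400)

F = (-2.4000, 2.9000, -1.2000)
τ = (0.0300, -0.1000, -0.1400)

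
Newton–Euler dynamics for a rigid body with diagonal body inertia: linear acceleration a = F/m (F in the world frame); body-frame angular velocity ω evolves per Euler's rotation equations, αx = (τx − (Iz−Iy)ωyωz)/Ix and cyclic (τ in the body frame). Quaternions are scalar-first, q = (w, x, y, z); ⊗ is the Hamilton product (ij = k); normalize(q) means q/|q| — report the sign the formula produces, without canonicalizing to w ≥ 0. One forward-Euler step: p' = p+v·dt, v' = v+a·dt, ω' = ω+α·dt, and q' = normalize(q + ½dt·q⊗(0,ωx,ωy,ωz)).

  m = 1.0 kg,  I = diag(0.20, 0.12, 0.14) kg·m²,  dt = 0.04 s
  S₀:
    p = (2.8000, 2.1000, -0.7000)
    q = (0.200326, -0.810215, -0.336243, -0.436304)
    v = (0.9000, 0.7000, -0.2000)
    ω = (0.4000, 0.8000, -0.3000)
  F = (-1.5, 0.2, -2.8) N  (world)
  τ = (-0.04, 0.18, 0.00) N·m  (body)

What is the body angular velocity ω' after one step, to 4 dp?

α = I⁻¹(τ − ω×Iω) = (-0.1760, 1.5600, 0.1829)
new body rate ω' = (0.3930, 0.8624, -0.2927)

ω' = (0.3930, 0.8624, -0.2927)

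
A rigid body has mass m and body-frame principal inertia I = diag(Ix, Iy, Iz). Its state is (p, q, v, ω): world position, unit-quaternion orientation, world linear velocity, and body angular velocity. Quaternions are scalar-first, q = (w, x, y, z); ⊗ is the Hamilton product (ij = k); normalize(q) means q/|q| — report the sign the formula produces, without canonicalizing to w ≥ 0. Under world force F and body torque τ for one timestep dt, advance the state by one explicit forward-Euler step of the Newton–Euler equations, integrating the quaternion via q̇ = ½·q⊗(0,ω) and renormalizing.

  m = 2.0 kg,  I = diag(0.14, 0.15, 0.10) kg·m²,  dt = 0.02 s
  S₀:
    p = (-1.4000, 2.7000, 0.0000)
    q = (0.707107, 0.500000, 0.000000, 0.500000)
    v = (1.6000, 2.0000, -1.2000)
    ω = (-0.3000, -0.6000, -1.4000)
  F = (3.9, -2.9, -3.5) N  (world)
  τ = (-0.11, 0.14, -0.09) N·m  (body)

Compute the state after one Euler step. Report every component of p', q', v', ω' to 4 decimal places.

p' = (-1.3680, 2.7400, -0.0240)
q' = (0.7155, 0.5008, 0.0013, 0.4870)
v' = (1.6390, 1.9710, -1.2350)
ω' = (-0.3097, -0.5836, -1.4184)

ω×(Iω) gyroscopic = (-0.0420, 0.0168, 0.0018)
(τ − ω×Iω)/I = (-0.4857, 0.8213, -0.9180)
ω + α·dt = (-0.3097, -0.5836, -1.4184)
Hamilton product q⊗(0,ω) = (0.8500000, 0.0878679, 0.1257358, -1.2899498)
q + ½dt·q⊗(0,ω), renormalized = (0.7155, 0.5008, 0.0013, 0.4870)
linear accel F/m = (1.9500, -1.4500, -1.7500)
new position p' = (-1.3680, 2.7400, -0.0240)
new velocity v' = (1.6390, 1.9710, -1.2350)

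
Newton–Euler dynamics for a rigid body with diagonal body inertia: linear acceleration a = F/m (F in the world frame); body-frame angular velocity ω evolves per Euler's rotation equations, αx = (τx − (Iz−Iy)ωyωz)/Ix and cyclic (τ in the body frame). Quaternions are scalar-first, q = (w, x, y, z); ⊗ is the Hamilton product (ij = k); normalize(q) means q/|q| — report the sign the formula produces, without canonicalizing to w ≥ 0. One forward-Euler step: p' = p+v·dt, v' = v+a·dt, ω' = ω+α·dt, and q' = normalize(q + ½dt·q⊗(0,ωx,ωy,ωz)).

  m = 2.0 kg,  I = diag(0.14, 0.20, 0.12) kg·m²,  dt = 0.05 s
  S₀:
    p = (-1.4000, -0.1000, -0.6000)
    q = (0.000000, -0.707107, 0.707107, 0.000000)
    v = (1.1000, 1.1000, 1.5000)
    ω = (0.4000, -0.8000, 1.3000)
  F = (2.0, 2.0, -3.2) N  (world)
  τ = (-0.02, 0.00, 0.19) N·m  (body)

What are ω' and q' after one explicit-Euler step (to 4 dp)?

ω' = (0.3631, -0.8026, 1.3872)
q' = (0.0212, -0.6836, 0.7295, 0.0071)

precession coupling ω×(Iω) = (0.0832, 0.0104, -0.0192)
α = I⁻¹(τ − ω×Iω) = (-0.7371, -0.0520, 1.7433)
ω + α·dt = (0.3631, -0.8026, 1.3872)
Hamilton product q⊗(0,ω) = (0.8485284, 0.9192391, 0.9192391, 0.2828428)
updated quaternion q' = (0.0212, -0.6836, 0.7295, 0.0071)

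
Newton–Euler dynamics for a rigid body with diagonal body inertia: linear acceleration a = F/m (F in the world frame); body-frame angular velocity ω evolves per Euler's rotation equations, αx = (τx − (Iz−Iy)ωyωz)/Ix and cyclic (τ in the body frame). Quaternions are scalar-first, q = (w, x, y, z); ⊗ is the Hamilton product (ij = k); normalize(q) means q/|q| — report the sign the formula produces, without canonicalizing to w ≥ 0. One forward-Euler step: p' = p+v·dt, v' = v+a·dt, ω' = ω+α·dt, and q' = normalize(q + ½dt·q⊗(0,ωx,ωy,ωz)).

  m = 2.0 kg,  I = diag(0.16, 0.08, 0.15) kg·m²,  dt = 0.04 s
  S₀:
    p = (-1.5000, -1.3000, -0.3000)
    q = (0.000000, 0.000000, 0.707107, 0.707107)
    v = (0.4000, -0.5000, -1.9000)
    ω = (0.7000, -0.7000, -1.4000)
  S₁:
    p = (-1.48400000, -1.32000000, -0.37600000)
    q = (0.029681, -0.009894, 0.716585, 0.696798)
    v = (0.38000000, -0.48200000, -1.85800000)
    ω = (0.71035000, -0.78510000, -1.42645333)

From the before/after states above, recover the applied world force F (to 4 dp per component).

F = (-1.0000, 0.9000, 2.1000)

Δv = v₁−v₀ = (-0.02000000, 0.01800000, 0.04200000)
m·(v₁−v₀)/dt = (-1.0000, 0.9000, 2.1000)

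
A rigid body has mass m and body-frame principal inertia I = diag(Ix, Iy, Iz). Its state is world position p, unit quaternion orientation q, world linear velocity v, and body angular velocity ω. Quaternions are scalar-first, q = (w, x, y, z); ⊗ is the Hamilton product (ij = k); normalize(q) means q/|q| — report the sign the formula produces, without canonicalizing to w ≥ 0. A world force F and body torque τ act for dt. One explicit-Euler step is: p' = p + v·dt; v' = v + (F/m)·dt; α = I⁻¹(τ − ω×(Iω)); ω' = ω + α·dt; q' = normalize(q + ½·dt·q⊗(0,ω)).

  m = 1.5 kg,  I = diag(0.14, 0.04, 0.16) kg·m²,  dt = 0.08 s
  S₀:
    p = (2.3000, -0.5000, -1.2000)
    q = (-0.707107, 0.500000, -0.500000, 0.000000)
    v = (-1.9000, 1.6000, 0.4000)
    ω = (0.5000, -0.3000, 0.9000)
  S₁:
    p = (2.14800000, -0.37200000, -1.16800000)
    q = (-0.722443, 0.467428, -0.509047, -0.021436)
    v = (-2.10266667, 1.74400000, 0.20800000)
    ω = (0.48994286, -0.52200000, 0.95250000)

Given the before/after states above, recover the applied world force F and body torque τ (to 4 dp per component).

F = (-3.8000, 2.7000, -3.6000)
τ = (-0.0500, -0.1200, 0.1200)

velocity change Δv = (-0.20266667, 0.14400000, -0.19200000)
m·(v₁−v₀)/dt = (-3.8000, 2.7000, -3.6000)
Δω = ω₁−ω₀ = (-0.01005714, -0.22200000, 0.05250000)
gyro term ω₀×Iω₀ = (-0.0324, -0.0090, 0.0150)
applied torque τ = (-0.0500, -0.1200, 0.1200)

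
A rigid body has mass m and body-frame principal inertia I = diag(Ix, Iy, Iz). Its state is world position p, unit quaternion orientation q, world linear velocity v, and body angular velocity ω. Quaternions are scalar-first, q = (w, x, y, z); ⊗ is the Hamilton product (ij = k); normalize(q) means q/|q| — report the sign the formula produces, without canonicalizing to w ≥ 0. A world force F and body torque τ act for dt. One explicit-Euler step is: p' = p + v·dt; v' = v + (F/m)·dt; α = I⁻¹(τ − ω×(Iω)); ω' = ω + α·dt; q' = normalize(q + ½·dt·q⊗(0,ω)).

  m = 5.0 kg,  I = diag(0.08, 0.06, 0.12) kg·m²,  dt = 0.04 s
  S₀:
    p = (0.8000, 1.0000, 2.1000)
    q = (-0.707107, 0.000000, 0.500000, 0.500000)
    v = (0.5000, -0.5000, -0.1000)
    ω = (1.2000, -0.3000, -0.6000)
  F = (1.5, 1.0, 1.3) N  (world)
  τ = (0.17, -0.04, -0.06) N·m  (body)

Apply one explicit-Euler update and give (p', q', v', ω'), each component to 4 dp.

angular accel α = (1.9900, -1.1467, -0.5600)
ω + α·dt = (1.2796, -0.3459, -0.6224)
Hamilton product q⊗(0,ω) = (0.4500000, -0.9985284, 0.8121321, -0.1757358)
updated quaternion q' = (-0.6978, -0.0200, 0.5160, 0.4963)
a = (0.3000, 0.2000, 0.2600)
new position p' = (0.8200, 0.9800, 2.0960)
v' = v + a·dt = (0.5120, -0.4920, -0.0896)

p' = (0.8200, 0.9800, 2.0960)
q' = (-0.6978, -0.0200, 0.5160, 0.4963)
v' = (0.5120, -0.4920, -0.0896)
ω' = (1.2796, -0.3459, -0.6224)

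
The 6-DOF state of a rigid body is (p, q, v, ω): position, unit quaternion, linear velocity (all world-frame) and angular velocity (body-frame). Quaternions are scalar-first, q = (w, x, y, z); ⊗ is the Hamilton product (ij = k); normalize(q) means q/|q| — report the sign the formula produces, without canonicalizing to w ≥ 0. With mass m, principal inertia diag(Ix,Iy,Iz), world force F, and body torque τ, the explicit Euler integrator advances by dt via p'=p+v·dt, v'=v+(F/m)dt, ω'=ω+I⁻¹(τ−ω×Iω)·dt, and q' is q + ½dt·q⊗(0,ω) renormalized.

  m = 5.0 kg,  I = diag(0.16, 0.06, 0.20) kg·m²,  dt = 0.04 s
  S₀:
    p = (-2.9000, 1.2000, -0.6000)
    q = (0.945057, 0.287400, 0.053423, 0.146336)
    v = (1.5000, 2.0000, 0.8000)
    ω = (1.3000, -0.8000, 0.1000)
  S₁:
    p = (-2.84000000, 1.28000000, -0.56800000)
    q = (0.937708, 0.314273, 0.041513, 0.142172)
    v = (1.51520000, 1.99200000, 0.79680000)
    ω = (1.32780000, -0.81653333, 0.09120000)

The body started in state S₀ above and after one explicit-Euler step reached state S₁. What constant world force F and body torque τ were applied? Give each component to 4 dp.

Δω = ω₁−ω₀ = (0.02780000, -0.01653333, -0.00880000)
gyro term ω₀×Iω₀ = (-0.0112, -0.0052, 0.1040)
applied torque τ = (0.1000, -0.0300, 0.0600)
v₁ − v₀ = (0.01520000, -0.00800000, -0.00320000)
m·(v₁−v₀)/dt = (1.9000, -1.0000, -0.4000)

F = (1.9000, -1.0000, -0.4000)
τ = (0.1000, -0.0300, 0.0600)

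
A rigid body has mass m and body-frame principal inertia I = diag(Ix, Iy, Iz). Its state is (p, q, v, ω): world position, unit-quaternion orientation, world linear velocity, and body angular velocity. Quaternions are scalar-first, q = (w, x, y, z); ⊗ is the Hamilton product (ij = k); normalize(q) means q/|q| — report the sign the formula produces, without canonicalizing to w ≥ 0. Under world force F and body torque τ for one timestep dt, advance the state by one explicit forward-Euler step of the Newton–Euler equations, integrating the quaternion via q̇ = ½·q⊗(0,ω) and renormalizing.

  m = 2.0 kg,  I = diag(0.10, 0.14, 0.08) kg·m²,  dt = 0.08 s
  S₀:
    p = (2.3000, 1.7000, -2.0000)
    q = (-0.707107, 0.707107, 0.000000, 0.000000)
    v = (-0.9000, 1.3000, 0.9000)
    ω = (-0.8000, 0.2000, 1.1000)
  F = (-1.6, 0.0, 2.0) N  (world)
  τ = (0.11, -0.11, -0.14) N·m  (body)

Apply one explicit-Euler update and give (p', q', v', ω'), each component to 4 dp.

p' = (2.2280, 1.8040, -1.9280)
q' = (-0.6834, 0.7286, -0.0367, -0.0254)
v' = (-0.9640, 1.3000, 0.9800)
ω' = (-0.7014, 0.1472, 0.9664)

new position p' = (2.2280, 1.8040, -1.9280)
v + (F/m)dt = (-0.9640, 1.3000, 0.9800)
ω×(Iω) gyroscopic = (-0.0132, -0.0176, -0.0064)
α = I⁻¹(τ − ω×Iω) = (1.2320, -0.6600, -1.6700)
ω + α·dt = (-0.7014, 0.1472, 0.9664)
Hamilton product q⊗(0,ω) = (0.5656856, 0.5656856, -0.9192391, -0.6363963)
q' = normalize(q + ½dt·q⊗(0,ω)) = (-0.6834, 0.7286, -0.0367, -0.0254)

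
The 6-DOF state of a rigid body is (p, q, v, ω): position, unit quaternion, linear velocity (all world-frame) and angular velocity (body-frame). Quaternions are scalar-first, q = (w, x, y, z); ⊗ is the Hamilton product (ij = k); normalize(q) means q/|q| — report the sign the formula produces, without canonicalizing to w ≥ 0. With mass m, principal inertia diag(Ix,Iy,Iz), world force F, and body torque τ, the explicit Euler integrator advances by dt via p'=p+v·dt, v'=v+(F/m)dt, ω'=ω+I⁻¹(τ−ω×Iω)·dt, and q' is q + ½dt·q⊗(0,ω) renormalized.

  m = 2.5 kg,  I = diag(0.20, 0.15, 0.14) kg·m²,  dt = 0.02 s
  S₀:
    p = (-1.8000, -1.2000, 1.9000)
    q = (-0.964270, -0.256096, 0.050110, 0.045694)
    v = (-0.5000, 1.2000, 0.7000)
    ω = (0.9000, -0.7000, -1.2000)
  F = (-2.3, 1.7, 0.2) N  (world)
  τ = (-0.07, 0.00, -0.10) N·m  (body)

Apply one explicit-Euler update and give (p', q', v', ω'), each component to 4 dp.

precession coupling ω×(Iω) = (-0.0084, -0.0648, 0.0315)
(τ − ω×Iω)/I = (-0.3080, 0.4320, -0.9393)
new body rate ω' = (0.8938, -0.6914, -1.2188)
q⊗(0,ω) = (0.3203962, -0.8959892, 0.4087984, 1.2912922)
q + ½dt·q⊗(0,ω), renormalized = (-0.9609, -0.2650, 0.0542, 0.0586)
linear accel F/m = (-0.9200, 0.6800, 0.0800)
new position p' = (-1.8100, -1.1760, 1.9140)
v' = v + a·dt = (-0.5184, 1.2136, 0.7016)

p' = (-1.8100, -1.1760, 1.9140)
q' = (-0.9609, -0.2650, 0.0542, 0.0586)
v' = (-0.5184, 1.2136, 0.7016)
ω' = (0.8938, -0.6914, -1.2188)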